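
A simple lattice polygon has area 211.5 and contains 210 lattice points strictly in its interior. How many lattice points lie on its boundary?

Pick's theorem gives A = I + B/2 − 1, so B = 2(A − I + 1) = 2(211.5 − 210 + 1) = 5.

5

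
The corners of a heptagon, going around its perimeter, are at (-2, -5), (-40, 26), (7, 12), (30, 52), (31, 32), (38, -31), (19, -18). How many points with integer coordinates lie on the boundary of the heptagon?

The number of boundary lattice points is Σ gcd(|Δx|,|Δy|) = gcd(38,31) + gcd(47,14) + gcd(23,40) + gcd(1,20) + gcd(7,63) + gcd(19,13) + gcd(21,13) = 1+1+1+1+7+1+1 = 13.

13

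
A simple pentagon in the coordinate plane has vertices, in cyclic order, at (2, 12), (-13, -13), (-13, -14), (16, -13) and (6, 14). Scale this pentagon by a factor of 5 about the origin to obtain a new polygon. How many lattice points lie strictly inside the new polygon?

11001

Using the shoelace formula, 2A = |(2·(-13) − (-13)·12) + ((-13)·(-14) − (-13)·(-13)) + ((-13)·(-13) − 16·(-14)) + (16·14 − 6·(-13)) + (6·12 − 2·14)| = 882, so the area is 441.
Summing gcd(|Δx|,|Δy|) over the edges gives the boundary count: gcd(15,25) + gcd(0,1) + gcd(29,1) + gcd(10,27) + gcd(4,2) = 5+1+1+1+2 = 10.
Scaling by 5 multiplies the area by 5² = 25 (so the new area is 11025) and multiplies the boundary lattice-point count by 5, giving 50.
By Pick's theorem, the interior count of the dilated polygon is 11025 − 50/2 + 1 = 11001.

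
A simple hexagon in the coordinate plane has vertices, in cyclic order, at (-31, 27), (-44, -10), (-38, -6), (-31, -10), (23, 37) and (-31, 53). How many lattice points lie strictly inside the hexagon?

1900

Using the shoelace formula, 2A = |[(-31)·(-10) − (-44)·27] + [(-44)·(-6) − (-38)·(-10)] + [(-38)·(-10) − (-31)·(-6)] + [(-31)·37 − 23·(-10)] + [23·53 − (-31)·37] + [(-31)·27 − (-31)·53]| = 3831, so the area is 3831/2.
The number of boundary lattice points is Σ gcd(|Δx|,|Δy|) = gcd(13,37) + gcd(6,4) + gcd(7,4) + gcd(54,47) + gcd(54,16) + gcd(0,26) = 1+2+1+1+2+26 = 33.
Pick's theorem gives I = A − B/2 + 1 = 3831/2 − 33/2 + 1 = 1900.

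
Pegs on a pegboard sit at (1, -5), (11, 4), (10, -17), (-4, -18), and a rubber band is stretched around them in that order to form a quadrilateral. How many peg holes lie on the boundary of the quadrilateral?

The number of boundary lattice points is Σ gcd(|Δx|,|Δy|) = gcd(10,9) + gcd(1,21) + gcd(14,1) + gcd(5,13) = 1+1+1+1 = 4.

4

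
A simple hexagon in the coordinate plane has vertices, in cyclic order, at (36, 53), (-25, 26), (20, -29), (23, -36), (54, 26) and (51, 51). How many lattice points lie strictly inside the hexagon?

3606

The shoelace formula gives twice the area as |[36·26 − (-25)·53] + [(-25)·(-29) − 20·26] + [20·(-36) − 23·(-29)] + [23·26 − 54·(-36)] + [54·51 − 51·26] + [51·53 − 36·51]| = 7250, so the area is 3625.
The number of boundary lattice points is Σ gcd(|Δx|,|Δy|) = gcd(61,27) + gcd(45,55) + gcd(3,7) + gcd(31,62) + gcd(3,25) + gcd(15,2) = 1+5+1+31+1+1 = 40.
Pick's theorem gives I = A − B/2 + 1 = 3625 − 40/2 + 1 = 3606.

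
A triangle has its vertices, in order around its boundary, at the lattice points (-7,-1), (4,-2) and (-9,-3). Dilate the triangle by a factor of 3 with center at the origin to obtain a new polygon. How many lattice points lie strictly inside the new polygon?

103

The shoelace formula gives twice the area as |((-7)·(-2) − 4·(-1)) + (4·(-3) − (-9)·(-2)) + ((-9)·(-1) − (-7)·(-3))| = 24, so the area is 12.
Along each edge there are gcd(|Δx|,|Δy|)+1 lattice points, so counting each shared vertex once the boundary has gcd(11,1) + gcd(13,1) + gcd(2,2) = 1+1+2 = 4.
Scaling by 3 multiplies the area by 3² = 9 (so the new area is 108) and multiplies the boundary lattice-point count by 3, giving 12.
By Pick's theorem, the interior count of the dilated polygon is 108 − 12/2 + 1 = 103.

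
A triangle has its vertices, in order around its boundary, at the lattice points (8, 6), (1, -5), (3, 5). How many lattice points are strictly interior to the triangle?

By the shoelace formula, twice the signed area is |[8·(-5) − 1·6] + [1·5 − 3·(-5)] + [3·6 − 8·5]| = 48, so the area is 24.
The number of boundary lattice points is Σ gcd(|Δx|,|Δy|) = gcd(7,11) + gcd(2,10) + gcd(5,1) = 1+2+1 = 4.
Pick's theorem gives I = A − B/2 + 1 = 24 − 4/2 + 1 = 23.

23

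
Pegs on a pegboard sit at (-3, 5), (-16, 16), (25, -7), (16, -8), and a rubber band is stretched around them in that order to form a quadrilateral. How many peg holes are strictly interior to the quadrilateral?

143

Using the shoelace formula, 2A = |((-3)·16 − (-16)·5) + ((-16)·(-7) − 25·16) + (25·(-8) − 16·(-7)) + (16·5 − (-3)·(-8))| = 288, so the area is 144.
Summing gcd(|Δx|,|Δy|) over the edges gives the boundary count: gcd(13,11) + gcd(41,23) + gcd(9,1) + gcd(19,13) = 1+1+1+1 = 4.
By Pick's theorem A = I + B/2 − 1, so I = 144 − 4/2 + 1 = 143.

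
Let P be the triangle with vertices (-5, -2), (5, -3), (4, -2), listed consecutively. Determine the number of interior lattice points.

0

The shoelace formula gives twice the area as |[(-5)·(-3) − 5·(-2)] + [5·(-2) − 4·(-3)] + [4·(-2) − (-5)·(-2)]| = 9, so the area is 9/2.
Along each edge there are gcd(|Δx|,|Δy|)+1 lattice points, so counting each shared vertex once the boundary has gcd(10,1) + gcd(1,1) + gcd(9,0) = 1+1+9 = 11.
Pick's theorem gives I = A − B/2 + 1 = 9/2 − 11/2 + 1 = 0.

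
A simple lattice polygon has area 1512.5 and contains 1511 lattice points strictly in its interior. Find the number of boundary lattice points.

Pick's theorem gives A = I + B/2 − 1, so B = 2(A − I + 1) = 2(1512.5 − 1511 + 1) = 5.

5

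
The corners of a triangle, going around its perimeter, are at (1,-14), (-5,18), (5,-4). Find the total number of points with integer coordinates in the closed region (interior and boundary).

The shoelace formula gives twice the area as |(1·18 − (-5)·(-14)) + ((-5)·(-4) − 5·18) + (5·(-14) − 1·(-4))| = 188, so the area is 94.
Along each edge there are gcd(|Δx|,|Δy|)+1 lattice points, so counting each shared vertex once the boundary has gcd(6,32) + gcd(10,22) + gcd(4,10) = 2+2+2 = 6.
Pick's theorem gives I = A − B/2 + 1 = 94 − 6/2 + 1 = 92, so the closed region contains I + B = 92 + 6 = 98 lattice points.

98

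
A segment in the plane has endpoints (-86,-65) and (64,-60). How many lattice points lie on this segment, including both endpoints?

6

The number of lattice points on a segment between lattice points is gcd(|Δx|,|Δy|) + 1 = gcd(150,5) + 1 = 5 + 1 = 6.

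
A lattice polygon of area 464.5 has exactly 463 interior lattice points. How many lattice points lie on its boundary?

Pick's theorem gives A = I + B/2 − 1, so B = 2(A − I + 1) = 2(464.5 − 463 + 1) = 5.

5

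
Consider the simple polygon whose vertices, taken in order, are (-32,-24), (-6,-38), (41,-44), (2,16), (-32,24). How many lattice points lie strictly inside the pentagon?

2840

By the shoelace formula, twice the signed area is |[(-32)·(-38) − (-6)·(-24)] + [(-6)·(-44) − 41·(-38)] + [41·16 − 2·(-44)] + [2·24 − (-32)·16] + [(-32)·(-24) − (-32)·24]| = 5734, so the area is 2867.
Summing gcd(|Δx|,|Δy|) over the edges gives the boundary count: gcd(26,14) + gcd(47,6) + gcd(39,60) + gcd(34,8) + gcd(0,48) = 2+1+3+2+48 = 56.
By Pick's theorem A = I + B/2 − 1, so I = 2867 − 56/2 + 1 = 2840.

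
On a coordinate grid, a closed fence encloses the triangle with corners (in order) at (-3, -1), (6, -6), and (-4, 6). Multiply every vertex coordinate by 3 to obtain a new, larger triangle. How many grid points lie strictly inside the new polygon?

By the shoelace formula, twice the signed area is |[(-3)·(-6) − 6·(-1)] + [6·6 − (-4)·(-6)] + [(-4)·(-1) − (-3)·6]| = 58, so the area is 29.
The number of boundary lattice points is Σ gcd(|Δx|,|Δy|) = gcd(9,5) + gcd(10,12) + gcd(1,7) = 1+2+1 = 4.
Scaling by 3 multiplies the area by 3² = 9 (so the new area is 261) and multiplies the boundary lattice-point count by 3, giving 12.
By Pick's theorem, the interior count of the dilated polygon is 261 − 12/2 + 1 = 256.

256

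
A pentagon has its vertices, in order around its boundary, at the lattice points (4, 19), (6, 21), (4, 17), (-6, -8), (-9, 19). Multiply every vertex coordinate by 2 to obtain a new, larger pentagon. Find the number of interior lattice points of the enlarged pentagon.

726

Using the shoelace formula, 2A = |[4·21 − 6·19] + [6·17 − 4·21] + [4·(-8) − (-6)·17] + [(-6)·19 − (-9)·(-8)] + [(-9)·19 − 4·19]| = 375, so the area is 375/2.
Along each edge there are gcd(|Δx|,|Δy|)+1 lattice points, so counting each shared vertex once the boundary has gcd(2,2) + gcd(2,4) + gcd(10,25) + gcd(3,27) + gcd(13,0) = 2+2+5+3+13 = 25.
Scaling by 2 multiplies the area by 2² = 4 (so the new area is 750) and multiplies the boundary lattice-point count by 2, giving 50.
By Pick's theorem, the interior count of the dilated polygon is 750 − 50/2 + 1 = 726.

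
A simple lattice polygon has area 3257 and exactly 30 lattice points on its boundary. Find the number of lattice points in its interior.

From Pick's theorem, I = A − B/2 + 1 = 3257 − 30/2 + 1 = 3243.

3243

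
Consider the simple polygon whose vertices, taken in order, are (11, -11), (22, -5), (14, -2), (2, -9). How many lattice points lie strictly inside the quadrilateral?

83

Using the shoelace formula, 2A = |[11·(-5) − 22·(-11)] + [22·(-2) − 14·(-5)] + [14·(-9) − 2·(-2)] + [2·(-11) − 11·(-9)]| = 168, so the area is 84.
The number of boundary lattice points is Σ gcd(|Δx|,|Δy|) = gcd(11,6) + gcd(8,3) + gcd(12,7) + gcd(9,2) = 1+1+1+1 = 4.
By Pick's theorem A = I + B/2 − 1, so I = 84 − 4/2 + 1 = 83.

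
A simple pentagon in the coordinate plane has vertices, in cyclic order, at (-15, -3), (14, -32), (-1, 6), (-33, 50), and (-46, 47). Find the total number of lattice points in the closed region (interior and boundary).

1176

The shoelace formula gives twice the area as |((-15)·(-32) − 14·(-3)) + (14·6 − (-1)·(-32)) + ((-1)·50 − (-33)·6) + ((-33)·47 − (-46)·50) + ((-46)·(-3) − (-15)·47)| = 2314, so the area is 1157.
Summing gcd(|Δx|,|Δy|) over the edges gives the boundary count: gcd(29,29) + gcd(15,38) + gcd(32,44) + gcd(13,3) + gcd(31,50) = 29+1+4+1+1 = 36.
Pick's theorem gives I = A − B/2 + 1 = 1157 − 36/2 + 1 = 1140, so the closed region contains I + B = 1140 + 36 = 1176 lattice points.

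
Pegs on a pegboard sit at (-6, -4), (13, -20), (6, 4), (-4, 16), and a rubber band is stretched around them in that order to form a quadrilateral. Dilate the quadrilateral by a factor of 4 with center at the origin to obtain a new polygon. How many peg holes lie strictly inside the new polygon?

4533

By the shoelace formula, twice the signed area is |[(-6)·(-20) − 13·(-4)] + [13·4 − 6·(-20)] + [6·16 − (-4)·4] + [(-4)·(-4) − (-6)·16]| = 568, so the area is 284.
The number of boundary lattice points is Σ gcd(|Δx|,|Δy|) = gcd(19,16) + gcd(7,24) + gcd(10,12) + gcd(2,20) = 1+1+2+2 = 6.
Scaling by 4 multiplies the area by 4² = 16 (so the new area is 4544) and multiplies the boundary lattice-point count by 4, giving 24.
By Pick's theorem, the interior count of the dilated polygon is 4544 − 24/2 + 1 = 4533.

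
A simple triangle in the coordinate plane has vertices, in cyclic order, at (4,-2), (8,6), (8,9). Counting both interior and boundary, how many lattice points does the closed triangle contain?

By the shoelace formula, twice the signed area is |[4·6 − 8·(-2)] + [8·9 − 8·6] + [8·(-2) − 4·9]| = 12, so the area is 6.
The number of boundary lattice points is Σ gcd(|Δx|,|Δy|) = gcd(4,8) + gcd(0,3) + gcd(4,11) = 4+3+1 = 8.
Pick's theorem gives I = A − B/2 + 1 = 6 − 8/2 + 1 = 3, so the closed region contains I + B = 3 + 8 = 11 lattice points.

11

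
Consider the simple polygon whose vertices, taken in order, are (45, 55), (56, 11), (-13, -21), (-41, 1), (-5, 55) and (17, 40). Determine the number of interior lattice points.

4355

Using the shoelace formula, 2A = |(45·11 − 56·55) + (56·(-21) − (-13)·11) + ((-13)·1 − (-41)·(-21)) + ((-41)·55 − (-5)·1) + ((-5)·40 − 17·55) + (17·55 − 45·40)| = 8742, so the area is 4371.
Along each edge there are gcd(|Δx|,|Δy|)+1 lattice points, so counting each shared vertex once the boundary has gcd(11,44) + gcd(69,32) + gcd(28,22) + gcd(36,54) + gcd(22,15) + gcd(28,15) = 11+1+2+18+1+1 = 34.
By Pick's theorem A = I + B/2 − 1, so I = 4371 − 34/2 + 1 = 4355.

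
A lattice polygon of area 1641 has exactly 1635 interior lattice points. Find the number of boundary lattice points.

Pick's theorem gives A = I + B/2 − 1, so B = 2(A − I + 1) = 2(1641 − 1635 + 1) = 14.

14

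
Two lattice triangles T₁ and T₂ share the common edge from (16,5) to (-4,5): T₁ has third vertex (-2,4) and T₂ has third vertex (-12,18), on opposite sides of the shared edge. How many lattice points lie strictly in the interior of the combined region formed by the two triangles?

139

The union is the simple quadrilateral with vertices (16,5), (-2,4), (-4,5), (-12,18) in order.
The shoelace formula gives twice the area as |[16·4 − (-2)·5] + [(-2)·5 − (-4)·4] + [(-4)·18 − (-12)·5] + [(-12)·5 − 16·18]| = 280, so the area is 140.
Along each edge there are gcd(|Δx|,|Δy|)+1 lattice points, so counting each shared vertex once the boundary has gcd(18,1) + gcd(2,1) + gcd(8,13) + gcd(28,13) = 1+1+1+1 = 4.
By Pick's theorem I = A − B/2 + 1 = 140 − 4/2 + 1 = 139.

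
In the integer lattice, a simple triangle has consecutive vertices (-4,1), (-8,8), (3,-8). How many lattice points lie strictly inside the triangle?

6

Using the shoelace formula, 2A = |[(-4)·8 − (-8)·1] + [(-8)·(-8) − 3·8] + [3·1 − (-4)·(-8)]| = 13, so the area is 6.5.
Along each edge there are gcd(|Δx|,|Δy|)+1 lattice points, so counting each shared vertex once the boundary has gcd(4,7) + gcd(11,16) + gcd(7,9) = 1+1+1 = 3.
Pick's theorem gives I = A − B/2 + 1 = 6.5 − 3/2 + 1 = 6.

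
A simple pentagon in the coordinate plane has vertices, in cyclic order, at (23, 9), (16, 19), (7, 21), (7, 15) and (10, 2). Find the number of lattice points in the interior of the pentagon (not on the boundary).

177

Using the shoelace formula, 2A = |[23·19 − 16·9] + [16·21 − 7·19] + [7·15 − 7·21] + [7·2 − 10·15] + [10·9 − 23·2]| = 362, so the area is 181.
Summing gcd(|Δx|,|Δy|) over the edges gives the boundary count: gcd(7,10) + gcd(9,2) + gcd(0,6) + gcd(3,13) + gcd(13,7) = 1+1+6+1+1 = 10.
By Pick's theorem A = I + B/2 − 1, so I = 181 − 10/2 + 1 = 177.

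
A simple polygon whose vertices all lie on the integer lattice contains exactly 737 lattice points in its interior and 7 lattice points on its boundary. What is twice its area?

By Pick's theorem, A = I + B/2 − 1 = 737 + 7/2 − 1 = 1479/2.
Hence 2A = 1479.

1479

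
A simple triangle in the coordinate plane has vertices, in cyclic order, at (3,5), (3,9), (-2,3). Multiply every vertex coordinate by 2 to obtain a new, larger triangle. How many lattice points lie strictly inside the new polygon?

By the shoelace formula, twice the signed area is |[3·9 − 3·5] + [3·3 − (-2)·9] + [(-2)·5 − 3·3]| = 20, so the area is 10.
The number of boundary lattice points is Σ gcd(|Δx|,|Δy|) = gcd(0,4) + gcd(5,6) + gcd(5,2) = 4+1+1 = 6.
Scaling by 2 multiplies the area by 2² = 4 (so the new area is 40) and multiplies the boundary lattice-point count by 2, giving 12.
By Pick's theorem, the interior count of the dilated polygon is 40 − 12/2 + 1 = 35.

35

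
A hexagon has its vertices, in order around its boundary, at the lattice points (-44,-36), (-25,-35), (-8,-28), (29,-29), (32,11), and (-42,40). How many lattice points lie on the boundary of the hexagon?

7

The number of boundary lattice points is Σ gcd(|Δx|,|Δy|) = gcd(19,1) + gcd(17,7) + gcd(37,1) + gcd(3,40) + gcd(74,29) + gcd(2,76) = 1+1+1+1+1+2 = 7.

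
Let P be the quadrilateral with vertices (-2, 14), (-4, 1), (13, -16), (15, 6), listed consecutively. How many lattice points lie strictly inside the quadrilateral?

313

Using the shoelace formula, 2A = |((-2)·1 − (-4)·14) + ((-4)·(-16) − 13·1) + (13·6 − 15·(-16)) + (15·14 − (-2)·6)| = 645, so the area is 645/2.
Along each edge there are gcd(|Δx|,|Δy|)+1 lattice points, so counting each shared vertex once the boundary has gcd(2,13) + gcd(17,17) + gcd(2,22) + gcd(17,8) = 1+17+2+1 = 21.
By Pick's theorem A = I + B/2 − 1, so I = 645/2 − 21/2 + 1 = 313.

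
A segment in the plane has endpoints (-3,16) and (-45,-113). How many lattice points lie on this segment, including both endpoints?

The number of lattice points on a segment between lattice points is gcd(|Δx|,|Δy|) + 1 = gcd(42,129) + 1 = 3 + 1 = 4.

4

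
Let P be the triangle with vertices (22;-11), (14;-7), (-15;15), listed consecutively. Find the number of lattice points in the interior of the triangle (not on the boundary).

By the shoelace formula, twice the signed area is |(22·(-7) − 14·(-11)) + (14·15 − (-15)·(-7)) + ((-15)·(-11) − 22·15)| = 60, so the area is 30.
The number of boundary lattice points is Σ gcd(|Δx|,|Δy|) = gcd(8,4) + gcd(29,22) + gcd(37,26) = 4+1+1 = 6.
Pick's theorem gives I = A − B/2 + 1 = 30 − 6/2 + 1 = 28.

28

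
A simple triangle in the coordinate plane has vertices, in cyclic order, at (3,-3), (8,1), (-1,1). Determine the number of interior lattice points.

By the shoelace formula, twice the signed area is |[3·1 − 8·(-3)] + [8·1 − (-1)·1] + [(-1)·(-3) − 3·1]| = 36, so the area is 18.
Along each edge there are gcd(|Δx|,|Δy|)+1 lattice points, so counting each shared vertex once the boundary has gcd(5,4) + gcd(9,0) + gcd(4,4) = 1+9+4 = 14.
By Pick's theorem A = I + B/2 − 1, so I = 18 − 14/2 + 1 = 12.

12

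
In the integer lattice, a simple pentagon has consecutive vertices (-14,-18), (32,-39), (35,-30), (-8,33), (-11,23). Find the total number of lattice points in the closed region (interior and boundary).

By the shoelace formula, twice the signed area is |((-14)·(-39) − 32·(-18)) + (32·(-30) − 35·(-39)) + (35·33 − (-8)·(-30)) + ((-8)·23 − (-11)·33) + ((-11)·(-18) − (-14)·23)| = 3141, so the area is 1570.5.
Summing gcd(|Δx|,|Δy|) over the edges gives the boundary count: gcd(46,21) + gcd(3,9) + gcd(43,63) + gcd(3,10) + gcd(3,41) = 1+3+1+1+1 = 7.
Pick's theorem gives I = A − B/2 + 1 = 1570.5 − 7/2 + 1 = 1568, so the closed region contains I + B = 1568 + 7 = 1575 lattice points.

1575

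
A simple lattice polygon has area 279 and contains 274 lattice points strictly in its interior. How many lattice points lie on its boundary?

12

Pick's theorem gives A = I + B/2 − 1, so B = 2(A − I + 1) = 2(279 − 274 + 1) = 12.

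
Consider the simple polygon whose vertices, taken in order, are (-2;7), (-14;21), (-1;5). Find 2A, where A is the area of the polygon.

Using the shoelace formula, 2A = |((-2)·21 − (-14)·7) + ((-14)·5 − (-1)·21) + ((-1)·7 − (-2)·5)| = 10, so the area is 5.

10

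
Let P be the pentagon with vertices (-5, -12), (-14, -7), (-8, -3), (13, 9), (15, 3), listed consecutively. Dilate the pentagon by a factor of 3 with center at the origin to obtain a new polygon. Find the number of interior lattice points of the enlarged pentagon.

Using the shoelace formula, 2A = |((-5)·(-7) − (-14)·(-12)) + ((-14)·(-3) − (-8)·(-7)) + ((-8)·9 − 13·(-3)) + (13·3 − 15·9) + (15·(-12) − (-5)·3)| = 441, so the area is 220.5.
Along each edge there are gcd(|Δx|,|Δy|)+1 lattice points, so counting each shared vertex once the boundary has gcd(9,5) + gcd(6,4) + gcd(21,12) + gcd(2,6) + gcd(20,15) = 1+2+3+2+5 = 13.
Scaling by 3 multiplies the area by 3² = 9 (so the new area is 1984.5) and multiplies the boundary lattice-point count by 3, giving 39.
By Pick's theorem, the interior count of the dilated polygon is 1984.5 − 39/2 + 1 = 1966.

1966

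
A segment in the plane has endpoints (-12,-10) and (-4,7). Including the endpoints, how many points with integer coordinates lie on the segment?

2

The number of lattice points on a segment between lattice points is gcd(|Δx|,|Δy|) + 1 = gcd(8,17) + 1 = 1 + 1 = 2.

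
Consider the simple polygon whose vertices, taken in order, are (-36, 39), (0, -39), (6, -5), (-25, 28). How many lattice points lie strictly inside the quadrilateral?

848

Using the shoelace formula, 2A = |((-36)·(-39) − 0·39) + (0·(-5) − 6·(-39)) + (6·28 − (-25)·(-5)) + ((-25)·39 − (-36)·28)| = 1714, so the area is 857.
Summing gcd(|Δx|,|Δy|) over the edges gives the boundary count: gcd(36,78) + gcd(6,34) + gcd(31,33) + gcd(11,11) = 6+2+1+11 = 20.
By Pick's theorem A = I + B/2 − 1, so I = 857 − 20/2 + 1 = 848.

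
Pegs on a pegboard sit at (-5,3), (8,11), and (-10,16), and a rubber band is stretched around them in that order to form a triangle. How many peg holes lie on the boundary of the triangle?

The number of boundary lattice points is Σ gcd(|Δx|,|Δy|) = gcd(13,8) + gcd(18,5) + gcd(5,13) = 1+1+1 = 3.

3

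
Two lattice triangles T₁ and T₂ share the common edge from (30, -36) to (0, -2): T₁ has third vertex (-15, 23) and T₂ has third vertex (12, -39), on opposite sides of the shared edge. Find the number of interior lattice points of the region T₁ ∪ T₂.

467

The union is the simple quadrilateral with vertices (30, -36), (-15, 23), (0, -2), (12, -39) in order.
The shoelace formula gives twice the area as |[30·23 − (-15)·(-36)] + [(-15)·(-2) − 0·23] + [0·(-39) − 12·(-2)] + [12·(-36) − 30·(-39)]| = 942, so the area is 471.
Along each edge there are gcd(|Δx|,|Δy|)+1 lattice points, so counting each shared vertex once the boundary has gcd(45,59) + gcd(15,25) + gcd(12,37) + gcd(18,3) = 1+5+1+3 = 10.
By Pick's theorem I = A − B/2 + 1 = 471 − 10/2 + 1 = 467.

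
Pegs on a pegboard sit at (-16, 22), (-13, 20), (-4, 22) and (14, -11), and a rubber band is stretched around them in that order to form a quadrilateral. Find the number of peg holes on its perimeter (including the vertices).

8

The number of boundary lattice points is Σ gcd(|Δx|,|Δy|) = gcd(3,2) + gcd(9,2) + gcd(18,33) + gcd(30,33) = 1+1+3+3 = 8.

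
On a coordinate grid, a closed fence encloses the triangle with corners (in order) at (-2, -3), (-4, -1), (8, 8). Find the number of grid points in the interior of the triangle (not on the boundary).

19

The shoelace formula gives twice the area as |((-2)·(-1) − (-4)·(-3)) + ((-4)·8 − 8·(-1)) + (8·(-3) − (-2)·8)| = 42, so the area is 21.
The number of boundary lattice points is Σ gcd(|Δx|,|Δy|) = gcd(2,2) + gcd(12,9) + gcd(10,11) = 2+3+1 = 6.
Pick's theorem gives I = A − B/2 + 1 = 21 − 6/2 + 1 = 19.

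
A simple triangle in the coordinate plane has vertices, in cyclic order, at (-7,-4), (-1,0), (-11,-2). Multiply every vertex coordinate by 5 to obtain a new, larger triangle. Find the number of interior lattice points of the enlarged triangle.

336

Using the shoelace formula, 2A = |((-7)·0 − (-1)·(-4)) + ((-1)·(-2) − (-11)·0) + ((-11)·(-4) − (-7)·(-2))| = 28, so the area is 14.
Summing gcd(|Δx|,|Δy|) over the edges gives the boundary count: gcd(6,4) + gcd(10,2) + gcd(4,2) = 2+2+2 = 6.
Scaling by 5 multiplies the area by 5² = 25 (so the new area is 350) and multiplies the boundary lattice-point count by 5, giving 30.
By Pick's theorem, the interior count of the dilated polygon is 350 − 30/2 + 1 = 336.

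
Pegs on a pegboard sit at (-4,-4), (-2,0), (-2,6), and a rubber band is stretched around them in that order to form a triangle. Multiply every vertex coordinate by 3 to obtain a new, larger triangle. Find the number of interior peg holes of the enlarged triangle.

40

The shoelace formula gives twice the area as |[(-4)·0 − (-2)·(-4)] + [(-2)·6 − (-2)·0] + [(-2)·(-4) − (-4)·6]| = 12, so the area is 6.
Summing gcd(|Δx|,|Δy|) over the edges gives the boundary count: gcd(2,4) + gcd(0,6) + gcd(2,10) = 2+6+2 = 10.
Scaling by 3 multiplies the area by 3² = 9 (so the new area is 54) and multiplies the boundary lattice-point count by 3, giving 30.
By Pick's theorem, the interior count of the dilated polygon is 54 − 30/2 + 1 = 40.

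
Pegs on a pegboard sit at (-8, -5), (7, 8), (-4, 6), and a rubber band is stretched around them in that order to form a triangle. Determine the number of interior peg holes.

The shoelace formula gives twice the area as |[(-8)·8 − 7·(-5)] + [7·6 − (-4)·8] + [(-4)·(-5) − (-8)·6]| = 113, so the area is 113/2.
Along each edge there are gcd(|Δx|,|Δy|)+1 lattice points, so counting each shared vertex once the boundary has gcd(15,13) + gcd(11,2) + gcd(4,11) = 1+1+1 = 3.
By Pick's theorem A = I + B/2 − 1, so I = 113/2 − 3/2 + 1 = 56.

56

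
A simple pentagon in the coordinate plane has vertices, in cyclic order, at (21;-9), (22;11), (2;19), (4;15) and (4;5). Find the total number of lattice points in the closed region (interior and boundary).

309

The shoelace formula gives twice the area as |(21·11 − 22·(-9)) + (22·19 − 2·11) + (2·15 − 4·19) + (4·5 − 4·15) + (4·(-9) − 21·5)| = 598, so the area is 299.
The number of boundary lattice points is Σ gcd(|Δx|,|Δy|) = gcd(1,20) + gcd(20,8) + gcd(2,4) + gcd(0,10) + gcd(17,14) = 1+4+2+10+1 = 18.
Pick's theorem gives I = A − B/2 + 1 = 299 − 18/2 + 1 = 291, so the closed region contains I + B = 291 + 18 = 309 lattice points.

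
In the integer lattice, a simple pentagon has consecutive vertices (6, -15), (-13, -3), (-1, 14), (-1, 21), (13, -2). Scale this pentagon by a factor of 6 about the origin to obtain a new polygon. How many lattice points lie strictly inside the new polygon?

15430

The shoelace formula gives twice the area as |(6·(-3) − (-13)·(-15)) + ((-13)·14 − (-1)·(-3)) + ((-1)·21 − (-1)·14) + ((-1)·(-2) − 13·21) + (13·(-15) − 6·(-2))| = 859, so the area is 429.5.
The number of boundary lattice points is Σ gcd(|Δx|,|Δy|) = gcd(19,12) + gcd(12,17) + gcd(0,7) + gcd(14,23) + gcd(7,13) = 1+1+7+1+1 = 11.
Scaling by 6 multiplies the area by 6² = 36 (so the new area is 15462) and multiplies the boundary lattice-point count by 6, giving 66.
By Pick's theorem, the interior count of the dilated polygon is 15462 − 66/2 + 1 = 15430.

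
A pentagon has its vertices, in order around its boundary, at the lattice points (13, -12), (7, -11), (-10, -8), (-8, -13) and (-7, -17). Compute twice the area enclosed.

191

By the shoelace formula, twice the signed area is |[13·(-11) − 7·(-12)] + [7·(-8) − (-10)·(-11)] + [(-10)·(-13) − (-8)·(-8)] + [(-8)·(-17) − (-7)·(-13)] + [(-7)·(-12) − 13·(-17)]| = 191, so the area is 95.5.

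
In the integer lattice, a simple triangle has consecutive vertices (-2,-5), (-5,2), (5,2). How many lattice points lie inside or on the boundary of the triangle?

By the shoelace formula, twice the signed area is |[(-2)·2 − (-5)·(-5)] + [(-5)·2 − 5·2] + [5·(-5) − (-2)·2]| = 70, so the area is 35.
The number of boundary lattice points is Σ gcd(|Δx|,|Δy|) = gcd(3,7) + gcd(10,0) + gcd(7,7) = 1+10+7 = 18.
Pick's theorem gives I = A − B/2 + 1 = 35 − 18/2 + 1 = 27, so the closed region contains I + B = 27 + 18 = 45 lattice points.

45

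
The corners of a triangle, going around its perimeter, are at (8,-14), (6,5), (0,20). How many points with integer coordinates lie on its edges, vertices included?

6

Along each edge there are gcd(|Δx|,|Δy|)+1 lattice points, so counting each shared vertex once the boundary has gcd(2,19) + gcd(6,15) + gcd(8,34) = 1+3+2 = 6.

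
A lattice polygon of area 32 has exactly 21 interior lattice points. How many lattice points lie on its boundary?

Pick's theorem gives A = I + B/2 − 1, so B = 2(A − I + 1) = 2(32 − 21 + 1) = 24.

24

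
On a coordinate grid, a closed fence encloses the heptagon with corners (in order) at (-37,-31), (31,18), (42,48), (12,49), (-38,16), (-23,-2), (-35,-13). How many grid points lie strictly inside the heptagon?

By the shoelace formula, twice the signed area is |((-37)·18 − 31·(-31)) + (31·48 − 42·18) + (42·49 − 12·48) + (12·16 − (-38)·49) + ((-38)·(-2) − (-23)·16) + ((-23)·(-13) − (-35)·(-2)) + ((-35)·(-31) − (-37)·(-13))| = 5840, so the area is 2920.
Summing gcd(|Δx|,|Δy|) over the edges gives the boundary count: gcd(68,49) + gcd(11,30) + gcd(30,1) + gcd(50,33) + gcd(15,18) + gcd(12,11) + gcd(2,18) = 1+1+1+1+3+1+2 = 10.
By Pick's theorem A = I + B/2 − 1, so I = 2920 − 10/2 + 1 = 2916.

2916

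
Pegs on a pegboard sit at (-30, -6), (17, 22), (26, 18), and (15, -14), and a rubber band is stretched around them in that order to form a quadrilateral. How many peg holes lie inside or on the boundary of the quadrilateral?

Using the shoelace formula, 2A = |((-30)·22 − 17·(-6)) + (17·18 − 26·22) + (26·(-14) − 15·18) + (15·(-6) − (-30)·(-14))| = 1968, so the area is 984.
Summing gcd(|Δx|,|Δy|) over the edges gives the boundary count: gcd(47,28) + gcd(9,4) + gcd(11,32) + gcd(45,8) = 1+1+1+1 = 4.
Pick's theorem gives I = A − B/2 + 1 = 984 − 4/2 + 1 = 983, so the closed region contains I + B = 983 + 4 = 987 lattice points.

987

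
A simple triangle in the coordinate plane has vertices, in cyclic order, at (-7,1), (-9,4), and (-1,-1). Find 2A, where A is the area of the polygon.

14

By the shoelace formula, twice the signed area is |((-7)·4 − (-9)·1) + ((-9)·(-1) − (-1)·4) + ((-1)·1 − (-7)·(-1))| = 14, so the area is 7.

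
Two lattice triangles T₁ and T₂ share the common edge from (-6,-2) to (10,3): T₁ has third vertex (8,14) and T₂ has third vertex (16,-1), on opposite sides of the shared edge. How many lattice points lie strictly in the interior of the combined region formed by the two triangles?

The union is the simple quadrilateral with vertices (-6,-2), (8,14), (10,3), (16,-1) in order.
Using the shoelace formula, 2A = |((-6)·14 − 8·(-2)) + (8·3 − 10·14) + (10·(-1) − 16·3) + (16·(-2) − (-6)·(-1))| = 280, so the area is 140.
Along each edge there are gcd(|Δx|,|Δy|)+1 lattice points, so counting each shared vertex once the boundary has gcd(14,16) + gcd(2,11) + gcd(6,4) + gcd(22,1) = 2+1+2+1 = 6.
By Pick's theorem I = A − B/2 + 1 = 140 − 6/2 + 1 = 138.

138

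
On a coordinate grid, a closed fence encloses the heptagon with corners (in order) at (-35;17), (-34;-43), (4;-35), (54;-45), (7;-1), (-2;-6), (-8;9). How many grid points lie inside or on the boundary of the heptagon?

2753

Using the shoelace formula, 2A = |((-35)·(-43) − (-34)·17) + ((-34)·(-35) − 4·(-43)) + (4·(-45) − 54·(-35)) + (54·(-1) − 7·(-45)) + (7·(-6) − (-2)·(-1)) + ((-2)·9 − (-8)·(-6)) + ((-8)·17 − (-35)·9)| = 5485, so the area is 2742.5.
Along each edge there are gcd(|Δx|,|Δy|)+1 lattice points, so counting each shared vertex once the boundary has gcd(1,60) + gcd(38,8) + gcd(50,10) + gcd(47,44) + gcd(9,5) + gcd(6,15) + gcd(27,8) = 1+2+10+1+1+3+1 = 19.
Pick's theorem gives I = A − B/2 + 1 = 2742.5 − 19/2 + 1 = 2734, so the closed region contains I + B = 2734 + 19 = 2753 lattice points.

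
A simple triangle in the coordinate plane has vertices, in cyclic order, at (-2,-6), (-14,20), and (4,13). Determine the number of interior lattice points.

Using the shoelace formula, 2A = |((-2)·20 − (-14)·(-6)) + ((-14)·13 − 4·20) + (4·(-6) − (-2)·13)| = 384, so the area is 192.
Along each edge there are gcd(|Δx|,|Δy|)+1 lattice points, so counting each shared vertex once the boundary has gcd(12,26) + gcd(18,7) + gcd(6,19) = 2+1+1 = 4.
Pick's theorem gives I = A − B/2 + 1 = 192 − 4/2 + 1 = 191.

191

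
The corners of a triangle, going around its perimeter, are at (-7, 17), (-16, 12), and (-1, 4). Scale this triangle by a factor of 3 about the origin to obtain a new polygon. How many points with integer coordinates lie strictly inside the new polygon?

Using the shoelace formula, 2A = |((-7)·12 − (-16)·17) + ((-16)·4 − (-1)·12) + ((-1)·17 − (-7)·4)| = 147, so the area is 147/2.
Summing gcd(|Δx|,|Δy|) over the edges gives the boundary count: gcd(9,5) + gcd(15,8) + gcd(6,13) = 1+1+1 = 3.
Scaling by 3 multiplies the area by 3² = 9 (so the new area is 661.5) and multiplies the boundary lattice-point count by 3, giving 9.
By Pick's theorem, the interior count of the dilated polygon is 661.5 − 9/2 + 1 = 658.

658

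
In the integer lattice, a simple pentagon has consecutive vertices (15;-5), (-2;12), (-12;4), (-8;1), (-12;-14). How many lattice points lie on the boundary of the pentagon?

Summing gcd(|Δx|,|Δy|) over the edges gives the boundary count: gcd(17,17) + gcd(10,8) + gcd(4,3) + gcd(4,15) + gcd(27,9) = 17+2+1+1+9 = 30.

30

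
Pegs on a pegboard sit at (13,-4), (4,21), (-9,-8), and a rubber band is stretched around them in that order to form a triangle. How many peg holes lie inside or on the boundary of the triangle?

296

By the shoelace formula, twice the signed area is |[13·21 − 4·(-4)] + [4·(-8) − (-9)·21] + [(-9)·(-4) − 13·(-8)]| = 586, so the area is 293.
Along each edge there are gcd(|Δx|,|Δy|)+1 lattice points, so counting each shared vertex once the boundary has gcd(9,25) + gcd(13,29) + gcd(22,4) = 1+1+2 = 4.
Pick's theorem gives I = A − B/2 + 1 = 293 − 4/2 + 1 = 292, so the closed region contains I + B = 292 + 4 = 296 lattice points.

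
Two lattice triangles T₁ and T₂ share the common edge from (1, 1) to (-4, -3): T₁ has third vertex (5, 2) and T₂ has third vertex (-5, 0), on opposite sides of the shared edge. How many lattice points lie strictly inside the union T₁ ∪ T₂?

14

The union is the simple quadrilateral with vertices (1, 1), (5, 2), (-4, -3), (-5, 0) in order.
The shoelace formula gives twice the area as |[1·2 − 5·1] + [5·(-3) − (-4)·2] + [(-4)·0 − (-5)·(-3)] + [(-5)·1 − 1·0]| = 30, so the area is 15.
Summing gcd(|Δx|,|Δy|) over the edges gives the boundary count: gcd(4,1) + gcd(9,5) + gcd(1,3) + gcd(6,1) = 1+1+1+1 = 4.
By Pick's theorem I = A − B/2 + 1 = 15 − 4/2 + 1 = 14.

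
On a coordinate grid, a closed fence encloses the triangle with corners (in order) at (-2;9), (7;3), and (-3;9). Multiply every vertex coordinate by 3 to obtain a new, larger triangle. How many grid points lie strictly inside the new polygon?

Using the shoelace formula, 2A = |((-2)·3 − 7·9) + (7·9 − (-3)·3) + ((-3)·9 − (-2)·9)| = 6, so the area is 3.
The number of boundary lattice points is Σ gcd(|Δx|,|Δy|) = gcd(9,6) + gcd(10,6) + gcd(1,0) = 3+2+1 = 6.
Scaling by 3 multiplies the area by 3² = 9 (so the new area is 27) and multiplies the boundary lattice-point count by 3, giving 18.
By Pick's theorem, the interior count of the dilated polygon is 27 − 18/2 + 1 = 19.

19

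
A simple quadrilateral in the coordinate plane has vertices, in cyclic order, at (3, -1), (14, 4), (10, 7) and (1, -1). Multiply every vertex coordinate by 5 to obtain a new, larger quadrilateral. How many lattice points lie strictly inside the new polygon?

851

By the shoelace formula, twice the signed area is |[3·4 − 14·(-1)] + [14·7 − 10·4] + [10·(-1) − 1·7] + [1·(-1) − 3·(-1)]| = 69, so the area is 34.5.
Summing gcd(|Δx|,|Δy|) over the edges gives the boundary count: gcd(11,5) + gcd(4,3) + gcd(9,8) + gcd(2,0) = 1+1+1+2 = 5.
Scaling by 5 multiplies the area by 5² = 25 (so the new area is 862.5) and multiplies the boundary lattice-point count by 5, giving 25.
By Pick's theorem, the interior count of the dilated polygon is 862.5 − 25/2 + 1 = 851.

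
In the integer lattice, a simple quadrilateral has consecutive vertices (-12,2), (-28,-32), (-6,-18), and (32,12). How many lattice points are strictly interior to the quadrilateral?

Using the shoelace formula, 2A = |[(-12)·(-32) − (-28)·2] + [(-28)·(-18) − (-6)·(-32)] + [(-6)·12 − 32·(-18)] + [32·2 − (-12)·12]| = 1464, so the area is 732.
Summing gcd(|Δx|,|Δy|) over the edges gives the boundary count: gcd(16,34) + gcd(22,14) + gcd(38,30) + gcd(44,10) = 2+2+2+2 = 8.
Pick's theorem gives I = A − B/2 + 1 = 732 − 8/2 + 1 = 729.

729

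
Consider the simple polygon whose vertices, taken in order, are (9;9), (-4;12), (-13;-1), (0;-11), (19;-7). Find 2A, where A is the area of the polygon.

Using the shoelace formula, 2A = |(9·12 − (-4)·9) + ((-4)·(-1) − (-13)·12) + ((-13)·(-11) − 0·(-1)) + (0·(-7) − 19·(-11)) + (19·9 − 9·(-7))| = 890, so the area is 445.

890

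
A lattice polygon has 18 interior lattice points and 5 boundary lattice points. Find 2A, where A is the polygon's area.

39

By Pick's theorem, A = I + B/2 − 1 = 18 + 5/2 − 1 = 39/2.
Hence 2A = 39.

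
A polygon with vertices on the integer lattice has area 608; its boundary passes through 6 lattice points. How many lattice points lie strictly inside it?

Pick's theorem A = I + B/2 − 1 rearranges to I = A − B/2 + 1 = 608 − 6/2 + 1 = 606.

606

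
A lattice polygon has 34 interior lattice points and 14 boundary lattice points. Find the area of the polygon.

40

Pick's theorem states A = I + B/2 − 1, so A = 34 + 14/2 − 1 = 40.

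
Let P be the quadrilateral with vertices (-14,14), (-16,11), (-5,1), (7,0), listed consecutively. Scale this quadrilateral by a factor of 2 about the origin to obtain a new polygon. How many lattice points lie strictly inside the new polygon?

By the shoelace formula, twice the signed area is |[(-14)·11 − (-16)·14] + [(-16)·1 − (-5)·11] + [(-5)·0 − 7·1] + [7·14 − (-14)·0]| = 200, so the area is 100.
The number of boundary lattice points is Σ gcd(|Δx|,|Δy|) = gcd(2,3) + gcd(11,10) + gcd(12,1) + gcd(21,14) = 1+1+1+7 = 10.
Scaling by 2 multiplies the area by 2² = 4 (so the new area is 400) and multiplies the boundary lattice-point count by 2, giving 20.
By Pick's theorem, the interior count of the dilated polygon is 400 − 20/2 + 1 = 391.

391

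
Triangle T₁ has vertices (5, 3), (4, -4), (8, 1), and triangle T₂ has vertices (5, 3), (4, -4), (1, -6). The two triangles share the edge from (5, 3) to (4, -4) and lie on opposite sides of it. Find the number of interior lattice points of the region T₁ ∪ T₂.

20

The union is the simple quadrilateral with vertices (5, 3), (8, 1), (4, -4), (1, -6) in order.
By the shoelace formula, twice the signed area is |(5·1 − 8·3) + (8·(-4) − 4·1) + (4·(-6) − 1·(-4)) + (1·3 − 5·(-6))| = 42, so the area is 21.
The number of boundary lattice points is Σ gcd(|Δx|,|Δy|) = gcd(3,2) + gcd(4,5) + gcd(3,2) + gcd(4,9) = 1+1+1+1 = 4.
By Pick's theorem I = A − B/2 + 1 = 21 − 4/2 + 1 = 20.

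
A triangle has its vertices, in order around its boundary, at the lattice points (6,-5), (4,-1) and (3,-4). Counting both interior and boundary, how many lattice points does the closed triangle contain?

By the shoelace formula, twice the signed area is |(6·(-1) − 4·(-5)) + (4·(-4) − 3·(-1)) + (3·(-5) − 6·(-4))| = 10, so the area is 5.
The number of boundary lattice points is Σ gcd(|Δx|,|Δy|) = gcd(2,4) + gcd(1,3) + gcd(3,1) = 2+1+1 = 4.
Pick's theorem gives I = A − B/2 + 1 = 5 − 4/2 + 1 = 4, so the closed region contains I + B = 4 + 4 = 8 lattice points.

8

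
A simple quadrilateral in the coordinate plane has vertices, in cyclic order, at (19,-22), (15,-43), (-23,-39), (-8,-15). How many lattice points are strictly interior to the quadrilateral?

Using the shoelace formula, 2A = |[19·(-43) − 15·(-22)] + [15·(-39) − (-23)·(-43)] + [(-23)·(-15) − (-8)·(-39)] + [(-8)·(-22) − 19·(-15)]| = 1567, so the area is 783.5.
Summing gcd(|Δx|,|Δy|) over the edges gives the boundary count: gcd(4,21) + gcd(38,4) + gcd(15,24) + gcd(27,7) = 1+2+3+1 = 7.
By Pick's theorem A = I + B/2 − 1, so I = 783.5 − 7/2 + 1 = 781.

781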